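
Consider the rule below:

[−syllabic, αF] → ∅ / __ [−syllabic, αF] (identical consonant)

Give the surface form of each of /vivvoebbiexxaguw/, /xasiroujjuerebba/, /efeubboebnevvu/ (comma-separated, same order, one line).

vivoebiexaguw, xasiroujuereba, efeuboebnevu

/vivvoebbiexxaguw/: /vv/ is a geminate; the first /v/ deletes. /bb/ is a geminate; the first /b/ deletes. /xx/ is a geminate; the first /x/ deletes. → [vivoebiexaguw].
/xasiroujjuerebba/: /jj/ is a geminate; the first /j/ deletes. /bb/ is a geminate; the first /b/ deletes. → [xasiroujuereba].
/efeubboebnevvu/: /bb/ is a geminate; the first /b/ deletes. /vv/ is a geminate; the first /v/ deletes. → [efeuboebnevu].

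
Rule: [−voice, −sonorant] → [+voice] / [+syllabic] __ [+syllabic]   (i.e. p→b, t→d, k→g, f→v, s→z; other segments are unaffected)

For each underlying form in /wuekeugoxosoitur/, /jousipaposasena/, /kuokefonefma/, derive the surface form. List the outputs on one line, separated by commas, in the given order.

wuegeugoxozoidur, jouzibabozazena, kuogevonefma

/wuekeugoxosoitur/: /k/ is a voiceless obstruent between vowels /e/ and /e/, so it voices to [g]. /s/ is a voiceless obstruent between vowels /o/ and /o/, so it voices to [z]. /t/ is a voiceless obstruent between vowels /i/ and /u/, so it voices to [d]. → [wuegeugoxozoidur].
/jousipaposasena/: /s/ is a voiceless obstruent between vowels /u/ and /i/, so it voices to [z]. /p/ is a voiceless obstruent between vowels /i/ and /a/, so it voices to [b]. /p/ is a voiceless obstruent between vowels /a/ and /o/, so it voices to [b]. /s/ is a voiceless obstruent between vowels /o/ and /a/, so it voices to [z]. /s/ is a voiceless obstruent between vowels /a/ and /e/, so it voices to [z]. → [jouzibabozazena].
/kuokefonefma/: /k/ is a voiceless obstruent between vowels /o/ and /e/, so it voices to [g]. /f/ is a voiceless obstruent between vowels /e/ and /o/, so it voices to [v]. → [kuogevonefma].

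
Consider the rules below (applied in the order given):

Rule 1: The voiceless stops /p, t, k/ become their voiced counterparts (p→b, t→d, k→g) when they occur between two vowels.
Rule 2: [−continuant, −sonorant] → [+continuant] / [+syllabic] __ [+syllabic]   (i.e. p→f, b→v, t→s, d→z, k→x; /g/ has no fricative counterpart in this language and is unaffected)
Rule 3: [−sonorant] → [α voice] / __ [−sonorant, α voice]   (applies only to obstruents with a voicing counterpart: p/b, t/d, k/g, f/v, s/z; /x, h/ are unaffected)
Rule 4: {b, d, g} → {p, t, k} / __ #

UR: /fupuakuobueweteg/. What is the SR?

fuvuaguovuewezek

Rule 1 (intervocalic voicing): /p/ is a voiceless stop between vowels /u/ and /u/, so it voices to [b]. /k/ is a voiceless stop between vowels /a/ and /u/, so it voices to [g]. /t/ is a voiceless stop between vowels /e/ and /e/, so it voices to [d]. /fupuakuobueweteg/ → fubuaguobuewedeg.
Rule 2 (intervocalic spirantization): /b/ is a stop between vowels /u/ and /u/, so it spirantizes to the fricative [v]. /b/ is a stop between vowels /o/ and /u/, so it spirantizes to the fricative [v]. /d/ is a stop between vowels /e/ and /e/, so it spirantizes to the fricative [z]. /fubuaguobuewedeg/ → fuvuaguovuewezeg.
Rule 3 (regressive voicing assimilation): no segment meets the environment; /fuvuaguovuewezeg/ is unchanged.
Rule 4 (final devoicing): /g/ is a voiced stop in word-final position, so it devoices to [k]. /fuvuaguovuewezeg/ → fuvuaguovuewezek.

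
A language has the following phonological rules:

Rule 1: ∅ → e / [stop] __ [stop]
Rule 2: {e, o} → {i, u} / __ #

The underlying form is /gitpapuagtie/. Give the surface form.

Rule 1 (stop-cluster e-epenthesis): /t/ and /p/ form a stop–stop cluster, so [e] is inserted between them. /g/ and /t/ form a stop–stop cluster, so [e] is inserted between them. /gitpapuagtie/ → gitepapuagetie.
Rule 2 (final vowel raising): /e/ is a mid vowel in word-final position, so it raises to [i]. /gitepapuagetie/ → gitepapuagetii.

gitepapuagetii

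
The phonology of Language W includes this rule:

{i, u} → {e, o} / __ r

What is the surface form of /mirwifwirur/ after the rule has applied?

merwifweror

Scanning /mirwifwirur/: /i/ is a high vowel immediately before /r/, so it lowers to [e]; /i/ at position 5 is not in the conditioning environment; /i/ is a high vowel immediately before /r/, so it lowers to [e]; /u/ is a high vowel immediately before /r/, so it lowers to [o].
Result: [merwifweror].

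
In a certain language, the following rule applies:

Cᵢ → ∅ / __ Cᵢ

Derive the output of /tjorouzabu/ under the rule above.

No segment of /tjorouzabu/ meets the structural description of the rule, so the form surfaces unchanged.

tjorouzabu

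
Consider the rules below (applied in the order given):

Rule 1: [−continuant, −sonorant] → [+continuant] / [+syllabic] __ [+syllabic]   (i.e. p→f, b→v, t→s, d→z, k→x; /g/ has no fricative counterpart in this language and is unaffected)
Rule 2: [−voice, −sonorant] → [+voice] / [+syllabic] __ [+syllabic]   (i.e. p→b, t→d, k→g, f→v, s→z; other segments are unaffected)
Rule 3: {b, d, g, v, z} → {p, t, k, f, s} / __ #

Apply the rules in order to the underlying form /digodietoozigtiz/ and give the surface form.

digoziezoozigtis

Rule 1 (intervocalic spirantization): /d/ is a stop between vowels /o/ and /i/, so it spirantizes to the fricative [z]. /t/ is a stop between vowels /e/ and /o/, so it spirantizes to the fricative [s]. /digodietoozigtiz/ → digoziesoozigtiz.
Rule 2 (intervocalic voicing): /s/ is a voiceless obstruent between vowels /e/ and /o/, so it voices to [z]. /digoziesoozigtiz/ → digoziezoozigtiz.
Rule 3 (final devoicing): /z/ is a voiced obstruent in word-final position, so it devoices to [s]. /digoziezoozigtiz/ → digoziezoozigtis.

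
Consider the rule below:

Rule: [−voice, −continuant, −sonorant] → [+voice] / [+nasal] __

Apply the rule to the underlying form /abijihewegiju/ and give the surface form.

abijihewegiju

No segment of /abijihewegiju/ meets the structural description of the rule, so the form surfaces unchanged.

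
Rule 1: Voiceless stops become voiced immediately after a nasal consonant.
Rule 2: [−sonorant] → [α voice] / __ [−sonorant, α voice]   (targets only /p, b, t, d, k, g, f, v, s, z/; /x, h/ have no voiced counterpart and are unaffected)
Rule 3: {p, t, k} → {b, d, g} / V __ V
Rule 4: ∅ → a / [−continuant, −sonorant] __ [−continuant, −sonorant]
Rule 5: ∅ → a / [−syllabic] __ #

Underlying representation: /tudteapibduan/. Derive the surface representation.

Rule 1 (post-nasal voicing): no segment meets the environment; /tudteapibduan/ is unchanged.
Rule 2 (regressive voicing assimilation): /d/ precedes the voiceless obstruent /t/, so it devoices to [t] by assimilation. /tudteapibduan/ → tutteapibduan.
Rule 3 (intervocalic voicing): /p/ is a voiceless stop between vowels /a/ and /i/, so it voices to [b]. /tutteapibduan/ → tutteabibduan.
Rule 4 (stop-cluster a-epenthesis): /t/ and /t/ form a stop–stop cluster, so [a] is inserted between them. /b/ and /d/ form a stop–stop cluster, so [a] is inserted between them. /tutteabibduan/ → tutateabibaduan.
Rule 5 (final a-epenthesis): the form ends in the consonant /n/, so [a] is inserted word-finally. /tutateabibaduan/ → tutateabibaduana.

tutateabibaduana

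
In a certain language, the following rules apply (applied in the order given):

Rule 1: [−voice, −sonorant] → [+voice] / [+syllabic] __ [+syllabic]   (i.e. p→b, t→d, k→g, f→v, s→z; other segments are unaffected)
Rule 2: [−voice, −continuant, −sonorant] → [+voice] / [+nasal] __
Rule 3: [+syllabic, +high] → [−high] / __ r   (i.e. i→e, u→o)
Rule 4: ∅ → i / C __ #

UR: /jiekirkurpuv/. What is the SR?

Rule 1 (intervocalic voicing): /k/ is a voiceless obstruent between vowels /e/ and /i/, so it voices to [g]. /jiekirkurpuv/ → jiegirkurpuv.
Rule 2 (post-nasal voicing): no segment meets the environment; /jiegirkurpuv/ is unchanged.
Rule 3 (pre-rhotic lowering): /i/ is a high vowel immediately before /r/, so it lowers to [e]. /u/ is a high vowel immediately before /r/, so it lowers to [o]. /jiegirkurpuv/ → jiegerkorpuv.
Rule 4 (final i-epenthesis): the form ends in the consonant /v/, so [i] is inserted word-finally. /jiegerkorpuv/ → jiegerkorpuvi.

jiegerkorpuvi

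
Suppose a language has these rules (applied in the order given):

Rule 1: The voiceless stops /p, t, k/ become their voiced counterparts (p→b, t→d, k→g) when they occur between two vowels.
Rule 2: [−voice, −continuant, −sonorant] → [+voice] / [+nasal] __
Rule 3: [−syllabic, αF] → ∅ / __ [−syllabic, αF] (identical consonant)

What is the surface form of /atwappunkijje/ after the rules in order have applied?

atwapungije

Rule 1 (intervocalic voicing): no segment meets the environment; /atwappunkijje/ is unchanged.
Rule 2 (post-nasal voicing): /k/ is a voiceless stop immediately after the nasal /n/, so it voices to [g]. /atwappunkijje/ → atwappungijje.
Rule 3 (degemination): /pp/ is a geminate; the first /p/ deletes. /jj/ is a geminate; the first /j/ deletes. /atwappungijje/ → atwapungije.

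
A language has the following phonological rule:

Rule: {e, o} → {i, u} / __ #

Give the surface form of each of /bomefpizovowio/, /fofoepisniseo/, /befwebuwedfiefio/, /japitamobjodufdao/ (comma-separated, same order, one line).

bomefpizovowiu, fofoepisniseu, befwebuwedfiefiu, japitamobjodufdau

/bomefpizovowio/: /o/ is a mid vowel in word-final position, so it raises to [u]. → [bomefpizovowiu].
/fofoepisniseo/: /o/ is a mid vowel in word-final position, so it raises to [u]. → [fofoepisniseu].
/befwebuwedfiefio/: /o/ is a mid vowel in word-final position, so it raises to [u]. → [befwebuwedfiefiu].
/japitamobjodufdao/: /o/ is a mid vowel in word-final position, so it raises to [u]. → [japitamobjodufdau].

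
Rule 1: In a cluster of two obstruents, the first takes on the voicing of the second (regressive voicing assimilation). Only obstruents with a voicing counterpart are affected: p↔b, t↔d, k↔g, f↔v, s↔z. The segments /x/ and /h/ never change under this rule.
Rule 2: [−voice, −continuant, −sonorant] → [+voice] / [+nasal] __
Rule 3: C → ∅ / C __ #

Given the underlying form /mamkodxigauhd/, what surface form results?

mamgotxigauh

Rule 1 (regressive voicing assimilation): /d/ precedes the voiceless obstruent /x/, so it devoices to [t] by assimilation. /mamkodxigauhd/ → mamkotxigauhd.
Rule 2 (post-nasal voicing): /k/ is a voiceless stop immediately after the nasal /m/, so it voices to [g]. /mamkotxigauhd/ → mamgotxigauhd.
Rule 3 (final cluster simplification): /d/ is the second consonant of a word-final cluster /hd/, so it deletes. /mamgotxigauhd/ → mamgotxigauh.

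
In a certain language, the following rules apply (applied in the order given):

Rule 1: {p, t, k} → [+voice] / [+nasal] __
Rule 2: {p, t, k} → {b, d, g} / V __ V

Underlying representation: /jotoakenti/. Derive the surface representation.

jodoagendi

Rule 1 (post-nasal voicing): /t/ is a voiceless stop immediately after the nasal /n/, so it voices to [d]. /jotoakenti/ → jotoakendi.
Rule 2 (intervocalic voicing): /t/ is a voiceless stop between vowels /o/ and /o/, so it voices to [d]. /k/ is a voiceless stop between vowels /a/ and /e/, so it voices to [g]. /jotoakendi/ → jodoagendi.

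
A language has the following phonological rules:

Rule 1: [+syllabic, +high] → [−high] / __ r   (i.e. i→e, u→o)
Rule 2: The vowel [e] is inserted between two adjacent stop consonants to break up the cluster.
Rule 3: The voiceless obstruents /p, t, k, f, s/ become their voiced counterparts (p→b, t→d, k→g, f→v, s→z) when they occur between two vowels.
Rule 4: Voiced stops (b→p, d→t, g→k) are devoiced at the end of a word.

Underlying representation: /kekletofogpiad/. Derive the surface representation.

Rule 1 (pre-rhotic lowering): no segment meets the environment; /kekletofogpiad/ is unchanged.
Rule 2 (stop-cluster e-epenthesis): /g/ and /p/ form a stop–stop cluster, so [e] is inserted between them. /kekletofogpiad/ → kekletofogepiad.
Rule 3 (intervocalic voicing): /t/ is a voiceless obstruent between vowels /e/ and /o/, so it voices to [d]. /f/ is a voiceless obstruent between vowels /o/ and /o/, so it voices to [v]. /p/ is a voiceless obstruent between vowels /e/ and /i/, so it voices to [b]. /kekletofogepiad/ → kekledovogebiad.
Rule 4 (final devoicing): /d/ is a voiced stop in word-final position, so it devoices to [t]. /kekledovogebiad/ → kekledovogebiat.

kekledovogebiat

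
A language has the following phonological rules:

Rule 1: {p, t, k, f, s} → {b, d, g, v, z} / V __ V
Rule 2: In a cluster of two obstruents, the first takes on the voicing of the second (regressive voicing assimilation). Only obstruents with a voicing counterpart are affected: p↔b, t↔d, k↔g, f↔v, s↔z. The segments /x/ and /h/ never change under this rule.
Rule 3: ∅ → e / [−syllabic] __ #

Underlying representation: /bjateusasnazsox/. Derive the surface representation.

Rule 1 (intervocalic voicing): /t/ is a voiceless obstruent between vowels /a/ and /e/, so it voices to [d]. /s/ is a voiceless obstruent between vowels /u/ and /a/, so it voices to [z]. /bjateusasnazsox/ → bjadeuzasnazsox.
Rule 2 (regressive voicing assimilation): /z/ precedes the voiceless obstruent /s/, so it devoices to [s] by assimilation. /bjadeuzasnazsox/ → bjadeuzasnassox.
Rule 3 (final e-epenthesis): the form ends in the consonant /x/, so [e] is inserted word-finally. /bjadeuzasnassox/ → bjadeuzasnassoxe.

bjadeuzasnassoxe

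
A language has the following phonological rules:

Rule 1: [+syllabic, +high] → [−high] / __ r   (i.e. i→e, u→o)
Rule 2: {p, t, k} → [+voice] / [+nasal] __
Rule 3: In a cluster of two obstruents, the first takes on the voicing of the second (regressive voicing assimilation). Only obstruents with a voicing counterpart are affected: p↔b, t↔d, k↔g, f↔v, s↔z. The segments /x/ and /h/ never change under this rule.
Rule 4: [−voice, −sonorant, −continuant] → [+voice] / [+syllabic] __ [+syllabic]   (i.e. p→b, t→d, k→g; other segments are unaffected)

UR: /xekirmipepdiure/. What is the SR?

Rule 1 (pre-rhotic lowering): /i/ is a high vowel immediately before /r/, so it lowers to [e]. /u/ is a high vowel immediately before /r/, so it lowers to [o]. /xekirmipepdiure/ → xekermipepdiore.
Rule 2 (post-nasal voicing): no segment meets the environment; /xekermipepdiore/ is unchanged.
Rule 3 (regressive voicing assimilation): /p/ precedes the voiced obstruent /d/, so it voices to [b] by assimilation. /xekermipepdiore/ → xekermipebdiore.
Rule 4 (intervocalic voicing): /k/ is a voiceless stop between vowels /e/ and /e/, so it voices to [g]. /p/ is a voiceless stop between vowels /i/ and /e/, so it voices to [b]. /xekermipebdiore/ → xegermibebdiore.

xegermibebdiore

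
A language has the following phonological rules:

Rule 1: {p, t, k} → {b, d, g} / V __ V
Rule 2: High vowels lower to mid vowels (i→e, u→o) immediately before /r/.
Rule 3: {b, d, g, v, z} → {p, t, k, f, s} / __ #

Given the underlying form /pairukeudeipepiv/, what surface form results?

paerugeudeibebif

Rule 1 (intervocalic voicing): /k/ is a voiceless stop between vowels /u/ and /e/, so it voices to [g]. /p/ is a voiceless stop between vowels /i/ and /e/, so it voices to [b]. /p/ is a voiceless stop between vowels /e/ and /i/, so it voices to [b]. /pairukeudeipepiv/ → pairugeudeibebiv.
Rule 2 (pre-rhotic lowering): /i/ is a high vowel immediately before /r/, so it lowers to [e]. /pairugeudeibebiv/ → paerugeudeibebiv.
Rule 3 (final devoicing): /v/ is a voiced obstruent in word-final position, so it devoices to [f]. /paerugeudeibebiv/ → paerugeudeibebif.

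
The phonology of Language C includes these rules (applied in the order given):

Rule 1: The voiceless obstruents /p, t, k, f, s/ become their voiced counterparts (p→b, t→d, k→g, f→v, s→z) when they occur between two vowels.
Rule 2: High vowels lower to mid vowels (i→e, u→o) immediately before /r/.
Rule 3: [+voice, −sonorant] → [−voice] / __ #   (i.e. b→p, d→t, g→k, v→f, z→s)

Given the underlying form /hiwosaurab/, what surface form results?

Rule 1 (intervocalic voicing): /s/ is a voiceless obstruent between vowels /o/ and /a/, so it voices to [z]. /hiwosaurab/ → hiwozaurab.
Rule 2 (pre-rhotic lowering): /u/ is a high vowel immediately before /r/, so it lowers to [o]. /hiwozaurab/ → hiwozaorab.
Rule 3 (final devoicing): /b/ is a voiced obstruent in word-final position, so it devoices to [p]. /hiwozaorab/ → hiwozaorap.

hiwozaorap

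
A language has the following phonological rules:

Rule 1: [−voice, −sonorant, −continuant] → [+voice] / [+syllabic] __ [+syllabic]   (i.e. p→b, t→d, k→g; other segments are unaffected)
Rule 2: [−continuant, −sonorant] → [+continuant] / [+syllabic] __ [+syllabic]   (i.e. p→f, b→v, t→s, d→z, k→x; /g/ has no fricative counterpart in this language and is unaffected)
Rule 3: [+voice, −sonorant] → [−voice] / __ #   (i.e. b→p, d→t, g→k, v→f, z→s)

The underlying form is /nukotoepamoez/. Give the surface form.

nugozoevamoes

Rule 1 (intervocalic voicing): /k/ is a voiceless stop between vowels /u/ and /o/, so it voices to [g]. /t/ is a voiceless stop between vowels /o/ and /o/, so it voices to [d]. /p/ is a voiceless stop between vowels /e/ and /a/, so it voices to [b]. /nukotoepamoez/ → nugodoebamoez.
Rule 2 (intervocalic spirantization): /d/ is a stop between vowels /o/ and /o/, so it spirantizes to the fricative [z]. /b/ is a stop between vowels /e/ and /a/, so it spirantizes to the fricative [v]. /nugodoebamoez/ → nugozoevamoez.
Rule 3 (final devoicing): /z/ is a voiced obstruent in word-final position, so it devoices to [s]. /nugozoevamoez/ → nugozoevamoes.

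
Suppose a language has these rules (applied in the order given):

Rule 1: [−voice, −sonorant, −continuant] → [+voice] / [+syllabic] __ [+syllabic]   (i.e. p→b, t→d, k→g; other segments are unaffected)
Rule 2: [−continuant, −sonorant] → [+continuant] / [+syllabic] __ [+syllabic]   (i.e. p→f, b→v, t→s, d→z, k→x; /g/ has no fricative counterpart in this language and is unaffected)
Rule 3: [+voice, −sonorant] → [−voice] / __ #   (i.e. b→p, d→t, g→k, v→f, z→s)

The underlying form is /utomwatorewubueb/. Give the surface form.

Rule 1 (intervocalic voicing): /t/ is a voiceless stop between vowels /u/ and /o/, so it voices to [d]. /t/ is a voiceless stop between vowels /a/ and /o/, so it voices to [d]. /utomwatorewubueb/ → udomwadorewubueb.
Rule 2 (intervocalic spirantization): /d/ is a stop between vowels /u/ and /o/, so it spirantizes to the fricative [z]. /d/ is a stop between vowels /a/ and /o/, so it spirantizes to the fricative [z]. /b/ is a stop between vowels /u/ and /u/, so it spirantizes to the fricative [v]. /udomwadorewubueb/ → uzomwazorewuvueb.
Rule 3 (final devoicing): /b/ is a voiced obstruent in word-final position, so it devoices to [p]. /uzomwazorewuvueb/ → uzomwazorewuvuep.

uzomwazorewuvuep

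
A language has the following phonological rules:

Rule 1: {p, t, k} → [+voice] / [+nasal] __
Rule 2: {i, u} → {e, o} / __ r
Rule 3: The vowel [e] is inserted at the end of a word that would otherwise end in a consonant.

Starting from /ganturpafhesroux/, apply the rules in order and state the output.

Rule 1 (post-nasal voicing): /t/ is a voiceless stop immediately after the nasal /n/, so it voices to [d]. /ganturpafhesroux/ → gandurpafhesroux.
Rule 2 (pre-rhotic lowering): /u/ is a high vowel immediately before /r/, so it lowers to [o]. /gandurpafhesroux/ → gandorpafhesroux.
Rule 3 (final e-epenthesis): the form ends in the consonant /x/, so [e] is inserted word-finally. /gandorpafhesroux/ → gandorpafhesrouxe.

gandorpafhesrouxe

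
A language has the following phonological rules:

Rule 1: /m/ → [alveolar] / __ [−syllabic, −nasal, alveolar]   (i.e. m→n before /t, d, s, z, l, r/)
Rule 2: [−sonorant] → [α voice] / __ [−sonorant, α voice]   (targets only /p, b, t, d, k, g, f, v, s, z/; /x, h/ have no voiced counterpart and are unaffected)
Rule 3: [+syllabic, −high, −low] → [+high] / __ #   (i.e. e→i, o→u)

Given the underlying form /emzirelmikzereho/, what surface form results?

enzirelmigzerehu

Rule 1 (nasal place assimilation): /m/ precedes the alveolar consonant /z/, so it assimilates in place to [n]. /emzirelmikzereho/ → enzirelmikzereho.
Rule 2 (regressive voicing assimilation): /k/ precedes the voiced obstruent /z/, so it voices to [g] by assimilation. /enzirelmikzereho/ → enzirelmigzereho.
Rule 3 (final vowel raising): /o/ is a mid vowel in word-final position, so it raises to [u]. /enzirelmigzereho/ → enzirelmigzerehu.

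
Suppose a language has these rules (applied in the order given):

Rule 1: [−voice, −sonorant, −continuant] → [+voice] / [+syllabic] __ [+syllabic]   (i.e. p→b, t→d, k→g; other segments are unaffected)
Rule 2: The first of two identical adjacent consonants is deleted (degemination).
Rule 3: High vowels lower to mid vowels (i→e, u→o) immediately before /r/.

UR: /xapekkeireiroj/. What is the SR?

xabekeereeroj

Rule 1 (intervocalic voicing): /p/ is a voiceless stop between vowels /a/ and /e/, so it voices to [b]. /xapekkeireiroj/ → xabekkeireiroj.
Rule 2 (degemination): /kk/ is a geminate; the first /k/ deletes. /xabekkeireiroj/ → xabekeireiroj.
Rule 3 (pre-rhotic lowering): /i/ is a high vowel immediately before /r/, so it lowers to [e]. /i/ is a high vowel immediately before /r/, so it lowers to [e]. /xabekeireiroj/ → xabekeereeroj.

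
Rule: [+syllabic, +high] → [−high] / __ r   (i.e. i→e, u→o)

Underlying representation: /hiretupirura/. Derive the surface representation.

Scanning /hiretupirura/: /i/ is a high vowel immediately before /r/, so it lowers to [e]; /u/ at position 6 is not in the conditioning environment; /i/ is a high vowel immediately before /r/, so it lowers to [e]; /u/ is a high vowel immediately before /r/, so it lowers to [o].
Result: [heretuperora].

heretuperora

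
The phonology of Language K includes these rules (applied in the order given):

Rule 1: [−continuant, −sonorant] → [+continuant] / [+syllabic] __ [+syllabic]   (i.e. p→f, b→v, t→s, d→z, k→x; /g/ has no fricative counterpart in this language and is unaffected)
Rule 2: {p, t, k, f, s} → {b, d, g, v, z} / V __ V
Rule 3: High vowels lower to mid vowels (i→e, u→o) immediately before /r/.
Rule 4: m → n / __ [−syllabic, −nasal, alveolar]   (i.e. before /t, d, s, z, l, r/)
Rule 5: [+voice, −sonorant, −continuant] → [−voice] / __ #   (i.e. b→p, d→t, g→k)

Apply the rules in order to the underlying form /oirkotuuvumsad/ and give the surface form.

oerkozuuvunsat

Rule 1 (intervocalic spirantization): /t/ is a stop between vowels /o/ and /u/, so it spirantizes to the fricative [s]. /oirkotuuvumsad/ → oirkosuuvumsad.
Rule 2 (intervocalic voicing): /s/ is a voiceless obstruent between vowels /o/ and /u/, so it voices to [z]. /oirkosuuvumsad/ → oirkozuuvumsad.
Rule 3 (pre-rhotic lowering): /i/ is a high vowel immediately before /r/, so it lowers to [e]. /oirkozuuvumsad/ → oerkozuuvumsad.
Rule 4 (nasal place assimilation): /m/ precedes the alveolar consonant /s/, so it assimilates in place to [n]. /oerkozuuvumsad/ → oerkozuuvunsad.
Rule 5 (final devoicing): /d/ is a voiced stop in word-final position, so it devoices to [t]. /oerkozuuvunsad/ → oerkozuuvunsat.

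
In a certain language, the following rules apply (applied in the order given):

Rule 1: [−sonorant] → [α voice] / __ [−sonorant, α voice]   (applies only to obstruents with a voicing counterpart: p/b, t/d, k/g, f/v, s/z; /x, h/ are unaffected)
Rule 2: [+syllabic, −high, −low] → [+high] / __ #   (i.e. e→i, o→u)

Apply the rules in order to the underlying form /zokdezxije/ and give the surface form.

Rule 1 (regressive voicing assimilation): /k/ precedes the voiced obstruent /d/, so it voices to [g] by assimilation. /z/ precedes the voiceless obstruent /x/, so it devoices to [s] by assimilation. /zokdezxije/ → zogdesxije.
Rule 2 (final vowel raising): /e/ is a mid vowel in word-final position, so it raises to [i]. /zogdesxije/ → zogdesxiji.

zogdesxiji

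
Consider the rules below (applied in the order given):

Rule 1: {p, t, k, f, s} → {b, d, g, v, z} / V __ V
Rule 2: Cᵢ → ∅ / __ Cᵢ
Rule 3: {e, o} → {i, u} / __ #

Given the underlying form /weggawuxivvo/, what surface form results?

wegawuxivu

Rule 1 (intervocalic voicing): no segment meets the environment; /weggawuxivvo/ is unchanged.
Rule 2 (degemination): /gg/ is a geminate; the first /g/ deletes. /vv/ is a geminate; the first /v/ deletes. /weggawuxivvo/ → wegawuxivo.
Rule 3 (final vowel raising): /o/ is a mid vowel in word-final position, so it raises to [u]. /wegawuxivo/ → wegawuxivu.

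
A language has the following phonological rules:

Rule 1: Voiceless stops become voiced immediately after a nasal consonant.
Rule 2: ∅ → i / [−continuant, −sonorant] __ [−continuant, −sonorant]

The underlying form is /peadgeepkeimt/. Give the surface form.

peadigeepikeimd

Rule 1 (post-nasal voicing): /t/ is a voiceless stop immediately after the nasal /m/, so it voices to [d]. /peadgeepkeimt/ → peadgeepkeimd.
Rule 2 (stop-cluster i-epenthesis): /d/ and /g/ form a stop–stop cluster, so [i] is inserted between them. /p/ and /k/ form a stop–stop cluster, so [i] is inserted between them. /peadgeepkeimd/ → peadigeepikeimd.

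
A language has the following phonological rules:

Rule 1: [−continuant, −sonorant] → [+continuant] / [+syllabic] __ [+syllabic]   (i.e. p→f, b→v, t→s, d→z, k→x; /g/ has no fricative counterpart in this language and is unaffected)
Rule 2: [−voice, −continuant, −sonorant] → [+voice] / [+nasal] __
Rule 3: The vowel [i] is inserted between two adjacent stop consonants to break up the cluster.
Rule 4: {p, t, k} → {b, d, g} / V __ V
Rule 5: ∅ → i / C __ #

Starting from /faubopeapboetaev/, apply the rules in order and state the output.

Rule 1 (intervocalic spirantization): /b/ is a stop between vowels /u/ and /o/, so it spirantizes to the fricative [v]. /p/ is a stop between vowels /o/ and /e/, so it spirantizes to the fricative [f]. /t/ is a stop between vowels /e/ and /a/, so it spirantizes to the fricative [s]. /faubopeapboetaev/ → fauvofeapboesaev.
Rule 2 (post-nasal voicing): no segment meets the environment; /fauvofeapboesaev/ is unchanged.
Rule 3 (stop-cluster i-epenthesis): /p/ and /b/ form a stop–stop cluster, so [i] is inserted between them. /fauvofeapboesaev/ → fauvofeapiboesaev.
Rule 4 (intervocalic voicing): /p/ is a voiceless stop between vowels /a/ and /i/, so it voices to [b]. /fauvofeapiboesaev/ → fauvofeabiboesaev.
Rule 5 (final i-epenthesis): the form ends in the consonant /v/, so [i] is inserted word-finally. /fauvofeabiboesaev/ → fauvofeabiboesaevi.

fauvofeabiboesaevi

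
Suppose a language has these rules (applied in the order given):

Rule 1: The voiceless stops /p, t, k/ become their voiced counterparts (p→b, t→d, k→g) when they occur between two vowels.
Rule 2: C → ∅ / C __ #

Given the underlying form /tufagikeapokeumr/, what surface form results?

tufagigeabogeum

Rule 1 (intervocalic voicing): /k/ is a voiceless stop between vowels /i/ and /e/, so it voices to [g]. /p/ is a voiceless stop between vowels /a/ and /o/, so it voices to [b]. /k/ is a voiceless stop between vowels /o/ and /e/, so it voices to [g]. /tufagikeapokeumr/ → tufagigeabogeumr.
Rule 2 (final cluster simplification): /r/ is the second consonant of a word-final cluster /mr/, so it deletes. /tufagigeabogeumr/ → tufagigeabogeum.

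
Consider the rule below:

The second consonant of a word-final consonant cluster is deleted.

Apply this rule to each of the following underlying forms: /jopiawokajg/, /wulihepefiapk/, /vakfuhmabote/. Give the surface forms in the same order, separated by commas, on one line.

jopiawokaj, wulihepefiap, vakfuhmabote

/jopiawokajg/: /g/ is the second consonant of a word-final cluster /jg/, so it deletes. → [jopiawokaj].
/wulihepefiapk/: /k/ is the second consonant of a word-final cluster /pk/, so it deletes. → [wulihepefiap].
/vakfuhmabote/: the rule's environment is not met; surfaces unchanged as [vakfuhmabote].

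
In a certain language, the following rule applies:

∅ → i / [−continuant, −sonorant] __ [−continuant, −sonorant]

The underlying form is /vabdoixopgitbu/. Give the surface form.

/b/ and /d/ form a stop–stop cluster, so [i] is inserted between them.
/p/ and /g/ form a stop–stop cluster, so [i] is inserted between them.
/t/ and /b/ form a stop–stop cluster, so [i] is inserted between them.
Surface form: [vabidoixopigitibu].

vabidoixopigitibu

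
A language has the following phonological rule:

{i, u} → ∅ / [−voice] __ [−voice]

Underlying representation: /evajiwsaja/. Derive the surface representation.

No segment of /evajiwsaja/ meets the structural description of the rule, so the form surfaces unchanged.

evajiwsaja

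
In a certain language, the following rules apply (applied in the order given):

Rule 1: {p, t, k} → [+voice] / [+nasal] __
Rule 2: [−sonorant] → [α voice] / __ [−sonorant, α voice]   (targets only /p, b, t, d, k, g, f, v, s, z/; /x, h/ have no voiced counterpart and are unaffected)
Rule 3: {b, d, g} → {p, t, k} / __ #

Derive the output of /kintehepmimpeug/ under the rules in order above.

kindehepmimbeuk

Rule 1 (post-nasal voicing): /t/ is a voiceless stop immediately after the nasal /n/, so it voices to [d]. /p/ is a voiceless stop immediately after the nasal /m/, so it voices to [b]. /kintehepmimpeug/ → kindehepmimbeug.
Rule 2 (regressive voicing assimilation): no segment meets the environment; /kindehepmimbeug/ is unchanged.
Rule 3 (final devoicing): /g/ is a voiced stop in word-final position, so it devoices to [k]. /kindehepmimbeug/ → kindehepmimbeuk.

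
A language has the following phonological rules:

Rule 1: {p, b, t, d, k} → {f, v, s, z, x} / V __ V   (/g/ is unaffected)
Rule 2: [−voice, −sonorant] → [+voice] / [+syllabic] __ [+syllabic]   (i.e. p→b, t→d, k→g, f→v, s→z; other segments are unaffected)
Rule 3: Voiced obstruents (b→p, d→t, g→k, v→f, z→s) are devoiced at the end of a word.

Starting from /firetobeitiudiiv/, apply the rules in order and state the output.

Rule 1 (intervocalic spirantization): /t/ is a stop between vowels /e/ and /o/, so it spirantizes to the fricative [s]. /b/ is a stop between vowels /o/ and /e/, so it spirantizes to the fricative [v]. /t/ is a stop between vowels /i/ and /i/, so it spirantizes to the fricative [s]. /d/ is a stop between vowels /u/ and /i/, so it spirantizes to the fricative [z]. /firetobeitiudiiv/ → firesoveisiuziiv.
Rule 2 (intervocalic voicing): /s/ is a voiceless obstruent between vowels /e/ and /o/, so it voices to [z]. /s/ is a voiceless obstruent between vowels /i/ and /i/, so it voices to [z]. /firesoveisiuziiv/ → firezoveiziuziiv.
Rule 3 (final devoicing): /v/ is a voiced obstruent in word-final position, so it devoices to [f]. /firezoveiziuziiv/ → firezoveiziuziif.

firezoveiziuziif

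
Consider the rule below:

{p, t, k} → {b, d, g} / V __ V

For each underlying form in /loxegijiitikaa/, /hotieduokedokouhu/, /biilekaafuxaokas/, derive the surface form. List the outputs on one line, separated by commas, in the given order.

/loxegijiitikaa/: /t/ is a voiceless stop between vowels /i/ and /i/, so it voices to [d]. /k/ is a voiceless stop between vowels /i/ and /a/, so it voices to [g]. → [loxegijiidigaa].
/hotieduokedokouhu/: /t/ is a voiceless stop between vowels /o/ and /i/, so it voices to [d]. /k/ is a voiceless stop between vowels /o/ and /e/, so it voices to [g]. /k/ is a voiceless stop between vowels /o/ and /o/, so it voices to [g]. → [hodieduogedogouhu].
/biilekaafuxaokas/: /k/ is a voiceless stop between vowels /e/ and /a/, so it voices to [g]. /k/ is a voiceless stop between vowels /o/ and /a/, so it voices to [g]. → [biilegaafuxaogas].

loxegijiidigaa, hodieduogedogouhu, biilegaafuxaogas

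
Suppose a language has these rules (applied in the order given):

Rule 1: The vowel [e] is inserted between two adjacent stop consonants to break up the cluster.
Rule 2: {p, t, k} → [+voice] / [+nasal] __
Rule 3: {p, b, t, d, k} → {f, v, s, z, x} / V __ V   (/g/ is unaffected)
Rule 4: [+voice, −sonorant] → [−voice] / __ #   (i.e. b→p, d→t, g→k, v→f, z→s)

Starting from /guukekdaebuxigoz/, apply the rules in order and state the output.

guuxexezaevuxigos

Rule 1 (stop-cluster e-epenthesis): /k/ and /d/ form a stop–stop cluster, so [e] is inserted between them. /guukekdaebuxigoz/ → guukekedaebuxigoz.
Rule 2 (post-nasal voicing): no segment meets the environment; /guukekedaebuxigoz/ is unchanged.
Rule 3 (intervocalic spirantization): /k/ is a stop between vowels /u/ and /e/, so it spirantizes to the fricative [x]. /k/ is a stop between vowels /e/ and /e/, so it spirantizes to the fricative [x]. /d/ is a stop between vowels /e/ and /a/, so it spirantizes to the fricative [z]. /b/ is a stop between vowels /e/ and /u/, so it spirantizes to the fricative [v]. /guukekedaebuxigoz/ → guuxexezaevuxigoz.
Rule 4 (final devoicing): /z/ is a voiced obstruent in word-final position, so it devoices to [s]. /guuxexezaevuxigoz/ → guuxexezaevuxigos.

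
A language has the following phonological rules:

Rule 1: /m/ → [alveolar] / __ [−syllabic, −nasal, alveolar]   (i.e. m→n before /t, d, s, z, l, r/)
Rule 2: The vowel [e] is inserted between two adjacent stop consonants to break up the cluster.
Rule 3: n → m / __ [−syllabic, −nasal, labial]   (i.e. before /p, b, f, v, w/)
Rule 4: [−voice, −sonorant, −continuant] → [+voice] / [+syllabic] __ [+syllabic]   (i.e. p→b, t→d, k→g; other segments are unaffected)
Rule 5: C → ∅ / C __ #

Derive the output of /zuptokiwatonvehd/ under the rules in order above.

zubedogiwadomveh

Rule 1 (nasal place assimilation): no segment meets the environment; /zuptokiwatonvehd/ is unchanged.
Rule 2 (stop-cluster e-epenthesis): /p/ and /t/ form a stop–stop cluster, so [e] is inserted between them. /zuptokiwatonvehd/ → zupetokiwatonvehd.
Rule 3 (nasal place assimilation): /n/ precedes the labial consonant /v/, so it assimilates in place to [m]. /zupetokiwatonvehd/ → zupetokiwatomvehd.
Rule 4 (intervocalic voicing): /p/ is a voiceless stop between vowels /u/ and /e/, so it voices to [b]. /t/ is a voiceless stop between vowels /e/ and /o/, so it voices to [d]. /k/ is a voiceless stop between vowels /o/ and /i/, so it voices to [g]. /t/ is a voiceless stop between vowels /a/ and /o/, so it voices to [d]. /zupetokiwatomvehd/ → zubedogiwadomvehd.
Rule 5 (final cluster simplification): /d/ is the second consonant of a word-final cluster /hd/, so it deletes. /zubedogiwadomvehd/ → zubedogiwadomveh.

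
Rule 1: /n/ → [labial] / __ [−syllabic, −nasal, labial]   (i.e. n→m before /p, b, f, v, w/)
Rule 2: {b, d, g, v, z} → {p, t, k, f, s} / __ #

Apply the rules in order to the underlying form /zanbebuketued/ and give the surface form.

zambebuketuet

Rule 1 (nasal place assimilation): /n/ precedes the labial consonant /b/, so it assimilates in place to [m]. /zanbebuketued/ → zambebuketued.
Rule 2 (final devoicing): /d/ is a voiced obstruent in word-final position, so it devoices to [t]. /zambebuketued/ → zambebuketuet.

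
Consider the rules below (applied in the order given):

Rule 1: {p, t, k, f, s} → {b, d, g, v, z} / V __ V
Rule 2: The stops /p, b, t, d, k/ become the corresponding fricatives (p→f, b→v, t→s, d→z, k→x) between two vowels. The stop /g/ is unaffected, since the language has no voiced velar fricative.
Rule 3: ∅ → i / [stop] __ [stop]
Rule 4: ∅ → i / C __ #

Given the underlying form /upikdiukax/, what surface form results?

Rule 1 (intervocalic voicing): /p/ is a voiceless obstruent between vowels /u/ and /i/, so it voices to [b]. /k/ is a voiceless obstruent between vowels /u/ and /a/, so it voices to [g]. /upikdiukax/ → ubikdiugax.
Rule 2 (intervocalic spirantization): /b/ is a stop between vowels /u/ and /i/, so it spirantizes to the fricative [v]. /ubikdiugax/ → uvikdiugax.
Rule 3 (stop-cluster i-epenthesis): /k/ and /d/ form a stop–stop cluster, so [i] is inserted between them. /uvikdiugax/ → uvikidiugax.
Rule 4 (final i-epenthesis): the form ends in the consonant /x/, so [i] is inserted word-finally. /uvikidiugax/ → uvikidiugaxi.

uvikidiugaxi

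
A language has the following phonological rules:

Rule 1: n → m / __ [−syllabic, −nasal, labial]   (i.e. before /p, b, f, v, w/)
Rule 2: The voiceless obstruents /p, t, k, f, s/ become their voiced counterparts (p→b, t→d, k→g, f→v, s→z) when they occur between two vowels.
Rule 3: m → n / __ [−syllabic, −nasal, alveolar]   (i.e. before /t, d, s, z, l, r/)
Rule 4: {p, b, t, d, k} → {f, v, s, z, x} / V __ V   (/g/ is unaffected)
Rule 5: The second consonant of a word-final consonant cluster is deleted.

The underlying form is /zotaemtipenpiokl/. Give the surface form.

zozaentivempiok

Rule 1 (nasal place assimilation): /n/ precedes the labial consonant /p/, so it assimilates in place to [m]. /zotaemtipenpiokl/ → zotaemtipempiokl.
Rule 2 (intervocalic voicing): /t/ is a voiceless obstruent between vowels /o/ and /a/, so it voices to [d]. /p/ is a voiceless obstruent between vowels /i/ and /e/, so it voices to [b]. /zotaemtipempiokl/ → zodaemtibempiokl.
Rule 3 (nasal place assimilation): /m/ precedes the alveolar consonant /t/, so it assimilates in place to [n]. /zodaemtibempiokl/ → zodaentibempiokl.
Rule 4 (intervocalic spirantization): /d/ is a stop between vowels /o/ and /a/, so it spirantizes to the fricative [z]. /b/ is a stop between vowels /i/ and /e/, so it spirantizes to the fricative [v]. /zodaentibempiokl/ → zozaentivempiokl.
Rule 5 (final cluster simplification): /l/ is the second consonant of a word-final cluster /kl/, so it deletes. /zozaentivempiokl/ → zozaentivempiok.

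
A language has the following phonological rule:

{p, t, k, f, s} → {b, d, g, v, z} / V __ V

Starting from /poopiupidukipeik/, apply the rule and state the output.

/p/ is a voiceless obstruent between vowels /o/ and /i/, so it voices to [b].
/p/ is a voiceless obstruent between vowels /u/ and /i/, so it voices to [b].
/k/ is a voiceless obstruent between vowels /u/ and /i/, so it voices to [g].
/p/ is a voiceless obstruent between vowels /i/ and /e/, so it voices to [b].
The other instances of /p/, /k/ do not occur in the required environment and remain unchanged.
Surface form: [poobiubidugibeik].

poobiubidugibeik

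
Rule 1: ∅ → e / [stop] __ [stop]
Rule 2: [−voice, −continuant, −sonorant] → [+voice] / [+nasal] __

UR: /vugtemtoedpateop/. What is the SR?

Rule 1 (stop-cluster e-epenthesis): /g/ and /t/ form a stop–stop cluster, so [e] is inserted between them. /d/ and /p/ form a stop–stop cluster, so [e] is inserted between them. /vugtemtoedpateop/ → vugetemtoedepateop.
Rule 2 (post-nasal voicing): /t/ is a voiceless stop immediately after the nasal /m/, so it voices to [d]. /vugetemtoedepateop/ → vugetemdoedepateop.

vugetemdoedepateop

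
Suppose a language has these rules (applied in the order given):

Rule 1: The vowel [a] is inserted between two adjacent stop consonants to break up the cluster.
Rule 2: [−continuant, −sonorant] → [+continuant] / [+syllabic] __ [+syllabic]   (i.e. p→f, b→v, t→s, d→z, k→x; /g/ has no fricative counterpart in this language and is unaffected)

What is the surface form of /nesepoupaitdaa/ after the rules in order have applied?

nesefoufaisazaa

Rule 1 (stop-cluster a-epenthesis): /t/ and /d/ form a stop–stop cluster, so [a] is inserted between them. /nesepoupaitdaa/ → nesepoupaitadaa.
Rule 2 (intervocalic spirantization): /p/ is a stop between vowels /e/ and /o/, so it spirantizes to the fricative [f]. /p/ is a stop between vowels /u/ and /a/, so it spirantizes to the fricative [f]. /t/ is a stop between vowels /i/ and /a/, so it spirantizes to the fricative [s]. /d/ is a stop between vowels /a/ and /a/, so it spirantizes to the fricative [z]. /nesepoupaitadaa/ → nesefoufaisazaa.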